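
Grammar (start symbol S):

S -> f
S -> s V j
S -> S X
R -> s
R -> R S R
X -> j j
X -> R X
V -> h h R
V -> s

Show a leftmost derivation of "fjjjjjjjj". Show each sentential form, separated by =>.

S => SX   [S -> S X]
SX => SXX   [S -> S X]
SXX => SXXX   [S -> S X]
SXXX => SXXXX   [S -> S X]
SXXXX => fXXXX   [S -> f]
fXXXX => fjjXXX   [X -> j j]
fjjXXX => fjjjjXX   [X -> j j]
fjjjjXX => fjjjjjjX   [X -> j j]
fjjjjjjX => fjjjjjjjj   [X -> j j]

S=>SX=>SXX=>SXXX=>SXXXX=>fXXXX=>fjjXXX=>fjjjjXX=>fjjjjjjX=>fjjjjjjjj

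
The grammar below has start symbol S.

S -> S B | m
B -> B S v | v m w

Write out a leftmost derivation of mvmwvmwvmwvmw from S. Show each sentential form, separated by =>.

S=>SB=>SBB=>SBBB=>SBBBB=>mBBBB=>mvmwBBB=>mvmwvmwBB=>mvmwvmwvmwB=>mvmwvmwvmwvmw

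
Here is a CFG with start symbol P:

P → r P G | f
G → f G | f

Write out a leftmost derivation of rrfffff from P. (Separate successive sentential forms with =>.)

P => rPG   [P → r P G]
rPG => rrPGG   [P → r P G]
rrPGG => rrfGG   [P → f]
rrfGG => rrffG   [G → f]
rrffG => rrfffG   [G → f G]
rrfffG => rrffffG   [G → f G]
rrffffG => rrfffff   [G → f]

P => rPG => rrPGG => rrfGG => rrffG => rrfffG => rrffffG => rrfffff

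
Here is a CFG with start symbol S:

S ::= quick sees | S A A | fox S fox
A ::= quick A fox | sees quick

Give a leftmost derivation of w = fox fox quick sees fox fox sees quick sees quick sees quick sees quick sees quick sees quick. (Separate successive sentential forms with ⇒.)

S ⇒ S A A   [S ::= S A A]
S A A ⇒ S A A A A   [S ::= S A A]
S A A A A ⇒ S A A A A A A   [S ::= S A A]
S A A A A A A ⇒ fox S fox A A A A A A   [S ::= fox S fox]
fox S fox A A A A A A ⇒ fox fox S fox fox A A A A A A   [S ::= fox S fox]
fox fox S fox fox A A A A A A ⇒ fox fox quick sees fox fox A A A A A A   [S ::= quick sees]
fox fox quick sees fox fox A A A A A A ⇒ fox fox quick sees fox fox sees quick A A A A A   [A ::= sees quick]
fox fox quick sees fox fox sees quick A A A A A ⇒ fox fox quick sees fox fox sees quick sees quick A A A A   [A ::= sees quick]
fox fox quick sees fox fox sees quick sees quick A A A A ⇒ fox fox quick sees fox fox sees quick sees quick sees quick A A A   [A ::= sees quick]
fox fox quick sees fox fox sees quick sees quick sees quick A A A ⇒ fox fox quick sees fox fox sees quick sees quick sees quick sees quick A A   [A ::= sees quick]
fox fox quick sees fox fox sees quick sees quick sees quick sees quick A A ⇒ fox fox quick sees fox fox sees quick sees quick sees quick sees quick sees quick A   [A ::= sees quick]
fox fox quick sees fox fox sees quick sees quick sees quick sees quick sees quick A ⇒ fox fox quick sees fox fox sees quick sees quick sees quick sees quick sees quick sees quick   [A ::= sees quick]

S ⇒ S A A ⇒ S A A A A ⇒ S A A A A A A ⇒ fox S fox A A A A A A ⇒ fox fox S fox fox A A A A A A ⇒ fox fox quick sees fox fox A A A A A A ⇒ fox fox quick sees fox fox sees quick A A A A A ⇒ fox fox quick sees fox fox sees quick sees quick A A A A ⇒ fox fox quick sees fox fox sees quick sees quick sees quick A A A ⇒ fox fox quick sees fox fox sees quick sees quick sees quick sees quick A A ⇒ fox fox quick sees fox fox sees quick sees quick sees quick sees quick sees quick A ⇒ fox fox quick sees fox fox sees quick sees quick sees quick sees quick sees quick sees quick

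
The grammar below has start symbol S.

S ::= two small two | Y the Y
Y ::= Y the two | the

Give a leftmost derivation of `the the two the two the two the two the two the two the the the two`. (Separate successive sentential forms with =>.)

S => Y the Y => Y the two the Y => Y the two the two the Y => Y the two the two the two the Y => Y the two the two the two the two the Y => Y the two the two the two the two the two the Y => Y the two the two the two the two the two the two the Y => the the two the two the two the two the two the two the Y => the the two the two the two the two the two the two the Y the two => the the two the two the two the two the two the two the the the two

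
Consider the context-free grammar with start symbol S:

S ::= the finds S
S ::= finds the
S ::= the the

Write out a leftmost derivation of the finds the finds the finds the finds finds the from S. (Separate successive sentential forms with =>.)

S => the finds S => the finds the finds S => the finds the finds the finds S => the finds the finds the finds the finds S => the finds the finds the finds the finds finds the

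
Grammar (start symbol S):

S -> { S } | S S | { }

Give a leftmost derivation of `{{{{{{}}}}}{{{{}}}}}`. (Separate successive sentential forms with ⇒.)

S ⇒ {S} ⇒ {SS} ⇒ {{S}S} ⇒ {{{S}}S} ⇒ {{{{S}}}S} ⇒ {{{{{S}}}}S} ⇒ {{{{{{}}}}}S} ⇒ {{{{{{}}}}}{S}} ⇒ {{{{{{}}}}}{{S}}} ⇒ {{{{{{}}}}}{{{S}}}} ⇒ {{{{{{}}}}}{{{{}}}}}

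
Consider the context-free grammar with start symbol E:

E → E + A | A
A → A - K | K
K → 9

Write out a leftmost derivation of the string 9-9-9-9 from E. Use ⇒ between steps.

E ⇒ A ⇒ A-K ⇒ A-K-K ⇒ A-K-K-K ⇒ K-K-K-K ⇒ 9-K-K-K ⇒ 9-9-K-K ⇒ 9-9-9-K ⇒ 9-9-9-9

E ⇒ A   [E → A]
A ⇒ A-K   [A → A - K]
A-K ⇒ A-K-K   [A → A - K]
A-K-K ⇒ A-K-K-K   [A → A - K]
A-K-K-K ⇒ K-K-K-K   [A → K]
K-K-K-K ⇒ 9-K-K-K   [K → 9]
9-K-K-K ⇒ 9-9-K-K   [K → 9]
9-9-K-K ⇒ 9-9-9-K   [K → 9]
9-9-9-K ⇒ 9-9-9-9   [K → 9]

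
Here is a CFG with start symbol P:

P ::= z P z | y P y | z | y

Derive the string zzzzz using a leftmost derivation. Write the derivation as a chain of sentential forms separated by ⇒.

P⇒zPz⇒zzPzz⇒zzzzz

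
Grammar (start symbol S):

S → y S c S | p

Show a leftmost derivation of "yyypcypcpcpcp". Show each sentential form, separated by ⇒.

S ⇒ yScS ⇒ yyScScS ⇒ yyyScScScS ⇒ yyypcScScS ⇒ yyypcyScScScS ⇒ yyypcypcScScS ⇒ yyypcypcpcScS ⇒ yyypcypcpcpcS ⇒ yyypcypcpcpcp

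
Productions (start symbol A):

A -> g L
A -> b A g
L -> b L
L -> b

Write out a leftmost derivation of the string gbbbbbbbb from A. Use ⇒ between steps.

A ⇒ gL   [A -> g L]
gL ⇒ gbL   [L -> b L]
gbL ⇒ gbbL   [L -> b L]
gbbL ⇒ gbbbL   [L -> b L]
gbbbL ⇒ gbbbbL   [L -> b L]
gbbbbL ⇒ gbbbbbL   [L -> b L]
gbbbbbL ⇒ gbbbbbbL   [L -> b L]
gbbbbbbL ⇒ gbbbbbbbL   [L -> b L]
gbbbbbbbL ⇒ gbbbbbbbb   [L -> b]

A⇒gL⇒gbL⇒gbbL⇒gbbbL⇒gbbbbL⇒gbbbbbL⇒gbbbbbbL⇒gbbbbbbbL⇒gbbbbbbbb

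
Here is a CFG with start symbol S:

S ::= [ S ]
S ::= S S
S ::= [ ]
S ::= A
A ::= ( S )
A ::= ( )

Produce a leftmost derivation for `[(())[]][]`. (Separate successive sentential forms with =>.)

S => SS => [S]S => [SS]S => [AS]S => [(S)S]S => [(A)S]S => [(())S]S => [(())[]]S => [(())[]][]

S => SS   [S ::= S S]
SS => [S]S   [S ::= [ S ]]
[S]S => [SS]S   [S ::= S S]
[SS]S => [AS]S   [S ::= A]
[AS]S => [(S)S]S   [A ::= ( S )]
[(S)S]S => [(A)S]S   [S ::= A]
[(A)S]S => [(())S]S   [A ::= ( )]
[(())S]S => [(())[]]S   [S ::= [ ]]
[(())[]]S => [(())[]][]   [S ::= [ ]]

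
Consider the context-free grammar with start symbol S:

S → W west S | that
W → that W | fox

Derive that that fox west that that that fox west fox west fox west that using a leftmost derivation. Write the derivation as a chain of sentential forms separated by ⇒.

S ⇒ W west S ⇒ that W west S ⇒ that that W west S ⇒ that that fox west S ⇒ that that fox west W west S ⇒ that that fox west that W west S ⇒ that that fox west that that W west S ⇒ that that fox west that that that W west S ⇒ that that fox west that that that fox west S ⇒ that that fox west that that that fox west W west S ⇒ that that fox west that that that fox west fox west S ⇒ that that fox west that that that fox west fox west W west S ⇒ that that fox west that that that fox west fox west fox west S ⇒ that that fox west that that that fox west fox west fox west that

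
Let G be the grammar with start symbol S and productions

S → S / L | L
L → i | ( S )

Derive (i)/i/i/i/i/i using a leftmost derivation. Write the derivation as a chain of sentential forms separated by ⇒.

S ⇒ S/L   [S → S / L]
S/L ⇒ S/L/L   [S → S / L]
S/L/L ⇒ S/L/L/L   [S → S / L]
S/L/L/L ⇒ S/L/L/L/L   [S → S / L]
S/L/L/L/L ⇒ S/L/L/L/L/L   [S → S / L]
S/L/L/L/L/L ⇒ L/L/L/L/L/L   [S → L]
L/L/L/L/L/L ⇒ (S)/L/L/L/L/L   [L → ( S )]
(S)/L/L/L/L/L ⇒ (L)/L/L/L/L/L   [S → L]
(L)/L/L/L/L/L ⇒ (i)/L/L/L/L/L   [L → i]
(i)/L/L/L/L/L ⇒ (i)/i/L/L/L/L   [L → i]
(i)/i/L/L/L/L ⇒ (i)/i/i/L/L/L   [L → i]
(i)/i/i/L/L/L ⇒ (i)/i/i/i/L/L   [L → i]
(i)/i/i/i/L/L ⇒ (i)/i/i/i/i/L   [L → i]
(i)/i/i/i/i/L ⇒ (i)/i/i/i/i/i   [L → i]

S ⇒ S/L ⇒ S/L/L ⇒ S/L/L/L ⇒ S/L/L/L/L ⇒ S/L/L/L/L/L ⇒ L/L/L/L/L/L ⇒ (S)/L/L/L/L/L ⇒ (L)/L/L/L/L/L ⇒ (i)/L/L/L/L/L ⇒ (i)/i/L/L/L/L ⇒ (i)/i/i/L/L/L ⇒ (i)/i/i/i/L/L ⇒ (i)/i/i/i/i/L ⇒ (i)/i/i/i/i/i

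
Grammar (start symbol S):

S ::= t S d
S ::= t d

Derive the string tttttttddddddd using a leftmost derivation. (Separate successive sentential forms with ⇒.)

S ⇒ tSd ⇒ ttSdd ⇒ tttSddd ⇒ ttttSdddd ⇒ tttttSddddd ⇒ ttttttSdddddd ⇒ tttttttddddddd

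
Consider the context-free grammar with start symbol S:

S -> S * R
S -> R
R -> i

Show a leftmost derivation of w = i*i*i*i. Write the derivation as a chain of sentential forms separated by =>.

S=>S*R=>S*R*R=>S*R*R*R=>R*R*R*R=>i*R*R*R=>i*i*R*R=>i*i*i*R=>i*i*i*i

S => S*R   [S -> S * R]
S*R => S*R*R   [S -> S * R]
S*R*R => S*R*R*R   [S -> S * R]
S*R*R*R => R*R*R*R   [S -> R]
R*R*R*R => i*R*R*R   [R -> i]
i*R*R*R => i*i*R*R   [R -> i]
i*i*R*R => i*i*i*R   [R -> i]
i*i*i*R => i*i*i*i   [R -> i]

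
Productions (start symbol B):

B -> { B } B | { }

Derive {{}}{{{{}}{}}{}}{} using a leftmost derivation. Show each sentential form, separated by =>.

B => {B}B => {{}}B => {{}}{B}B => {{}}{{B}B}B => {{}}{{{B}B}B}B => {{}}{{{{}}B}B}B => {{}}{{{{}}{}}B}B => {{}}{{{{}}{}}{}}B => {{}}{{{{}}{}}{}}{}

B => {B}B   [B -> { B } B]
{B}B => {{}}B   [B -> { }]
{{}}B => {{}}{B}B   [B -> { B } B]
{{}}{B}B => {{}}{{B}B}B   [B -> { B } B]
{{}}{{B}B}B => {{}}{{{B}B}B}B   [B -> { B } B]
{{}}{{{B}B}B}B => {{}}{{{{}}B}B}B   [B -> { }]
{{}}{{{{}}B}B}B => {{}}{{{{}}{}}B}B   [B -> { }]
{{}}{{{{}}{}}B}B => {{}}{{{{}}{}}{}}B   [B -> { }]
{{}}{{{{}}{}}{}}B => {{}}{{{{}}{}}{}}{}   [B -> { }]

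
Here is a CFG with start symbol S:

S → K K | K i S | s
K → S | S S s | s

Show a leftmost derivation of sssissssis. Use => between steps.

S => KiS   [S → K i S]
KiS => SiS   [K → S]
SiS => KKiS   [S → K K]
KKiS => SSsKiS   [K → S S s]
SSsKiS => KiSSsKiS   [S → K i S]
KiSSsKiS => SSsiSSsKiS   [K → S S s]
SSsiSSsKiS => sSsiSSsKiS   [S → s]
sSsiSSsKiS => sssiSSsKiS   [S → s]
sssiSSsKiS => sssisSsKiS   [S → s]
sssisSsKiS => sssisssKiS   [S → s]
sssisssKiS => sssissssiS   [K → s]
sssissssiS => sssissssis   [S → s]

S=>KiS=>SiS=>KKiS=>SSsKiS=>KiSSsKiS=>SSsiSSsKiS=>sSsiSSsKiS=>sssiSSsKiS=>sssisSsKiS=>sssisssKiS=>sssissssiS=>sssissssis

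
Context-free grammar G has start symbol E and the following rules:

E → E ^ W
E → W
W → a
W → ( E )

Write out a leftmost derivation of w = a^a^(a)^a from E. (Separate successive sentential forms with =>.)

E => E^W   [E → E ^ W]
E^W => E^W^W   [E → E ^ W]
E^W^W => E^W^W^W   [E → E ^ W]
E^W^W^W => W^W^W^W   [E → W]
W^W^W^W => a^W^W^W   [W → a]
a^W^W^W => a^a^W^W   [W → a]
a^a^W^W => a^a^(E)^W   [W → ( E )]
a^a^(E)^W => a^a^(W)^W   [E → W]
a^a^(W)^W => a^a^(a)^W   [W → a]
a^a^(a)^W => a^a^(a)^a   [W → a]

E => E^W => E^W^W => E^W^W^W => W^W^W^W => a^W^W^W => a^a^W^W => a^a^(E)^W => a^a^(W)^W => a^a^(a)^W => a^a^(a)^a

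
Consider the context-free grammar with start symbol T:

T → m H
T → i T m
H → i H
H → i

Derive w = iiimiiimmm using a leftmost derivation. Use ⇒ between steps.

T ⇒ iTm   [T → i T m]
iTm ⇒ iiTmm   [T → i T m]
iiTmm ⇒ iiiTmmm   [T → i T m]
iiiTmmm ⇒ iiimHmmm   [T → m H]
iiimHmmm ⇒ iiimiHmmm   [H → i H]
iiimiHmmm ⇒ iiimiiHmmm   [H → i H]
iiimiiHmmm ⇒ iiimiiimmm   [H → i]

T⇒iTm⇒iiTmm⇒iiiTmmm⇒iiimHmmm⇒iiimiHmmm⇒iiimiiHmmm⇒iiimiiimmm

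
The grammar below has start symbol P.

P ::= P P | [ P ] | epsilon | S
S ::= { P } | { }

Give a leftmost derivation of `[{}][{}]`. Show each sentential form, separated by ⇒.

P⇒PP⇒[P]P⇒[S]P⇒[{P}]P⇒[{}]P⇒[{}]PP⇒[{}]PPP⇒[{}][P]PP⇒[{}][S]PP⇒[{}][{}]PP⇒[{}][{}]P⇒[{}][{}]

P ⇒ PP   [P ::= P P]
PP ⇒ [P]P   [P ::= [ P ]]
[P]P ⇒ [S]P   [P ::= S]
[S]P ⇒ [{P}]P   [S ::= { P }]
[{P}]P ⇒ [{}]P   [P ::= epsilon]
[{}]P ⇒ [{}]PP   [P ::= P P]
[{}]PP ⇒ [{}]PPP   [P ::= P P]
[{}]PPP ⇒ [{}][P]PP   [P ::= [ P ]]
[{}][P]PP ⇒ [{}][S]PP   [P ::= S]
[{}][S]PP ⇒ [{}][{}]PP   [S ::= { }]
[{}][{}]PP ⇒ [{}][{}]P   [P ::= epsilon]
[{}][{}]P ⇒ [{}][{}]   [P ::= epsilon]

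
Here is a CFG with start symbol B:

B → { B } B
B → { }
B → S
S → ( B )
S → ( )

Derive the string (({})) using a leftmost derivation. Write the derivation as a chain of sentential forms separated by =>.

B => S => (B) => (S) => ((B)) => (({}))

B => S   [B → S]
S => (B)   [S → ( B )]
(B) => (S)   [B → S]
(S) => ((B))   [S → ( B )]
((B)) => (({}))   [B → { }]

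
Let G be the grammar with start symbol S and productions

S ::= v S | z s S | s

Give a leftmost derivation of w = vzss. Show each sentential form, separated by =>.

S => vS => vzsS => vzss

S => vS   [S ::= v S]
vS => vzsS   [S ::= z s S]
vzsS => vzss   [S ::= s]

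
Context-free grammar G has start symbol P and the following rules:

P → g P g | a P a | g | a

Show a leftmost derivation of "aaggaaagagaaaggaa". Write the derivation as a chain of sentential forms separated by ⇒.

P ⇒ aPa ⇒ aaPaa ⇒ aagPgaa ⇒ aaggPggaa ⇒ aaggaPaggaa ⇒ aaggaaPaaggaa ⇒ aaggaaaPaaaggaa ⇒ aaggaaagPgaaaggaa ⇒ aaggaaagagaaaggaa

P ⇒ aPa   [P → a P a]
aPa ⇒ aaPaa   [P → a P a]
aaPaa ⇒ aagPgaa   [P → g P g]
aagPgaa ⇒ aaggPggaa   [P → g P g]
aaggPggaa ⇒ aaggaPaggaa   [P → a P a]
aaggaPaggaa ⇒ aaggaaPaaggaa   [P → a P a]
aaggaaPaaggaa ⇒ aaggaaaPaaaggaa   [P → a P a]
aaggaaaPaaaggaa ⇒ aaggaaagPgaaaggaa   [P → g P g]
aaggaaagPgaaaggaa ⇒ aaggaaagagaaaggaa   [P → a]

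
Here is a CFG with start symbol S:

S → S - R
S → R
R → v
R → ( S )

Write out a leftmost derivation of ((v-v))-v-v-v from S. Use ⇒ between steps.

S⇒S-R⇒S-R-R⇒S-R-R-R⇒R-R-R-R⇒(S)-R-R-R⇒(R)-R-R-R⇒((S))-R-R-R⇒((S-R))-R-R-R⇒((R-R))-R-R-R⇒((v-R))-R-R-R⇒((v-v))-R-R-R⇒((v-v))-v-R-R⇒((v-v))-v-v-R⇒((v-v))-v-v-v

S ⇒ S-R   [S → S - R]
S-R ⇒ S-R-R   [S → S - R]
S-R-R ⇒ S-R-R-R   [S → S - R]
S-R-R-R ⇒ R-R-R-R   [S → R]
R-R-R-R ⇒ (S)-R-R-R   [R → ( S )]
(S)-R-R-R ⇒ (R)-R-R-R   [S → R]
(R)-R-R-R ⇒ ((S))-R-R-R   [R → ( S )]
((S))-R-R-R ⇒ ((S-R))-R-R-R   [S → S - R]
((S-R))-R-R-R ⇒ ((R-R))-R-R-R   [S → R]
((R-R))-R-R-R ⇒ ((v-R))-R-R-R   [R → v]
((v-R))-R-R-R ⇒ ((v-v))-R-R-R   [R → v]
((v-v))-R-R-R ⇒ ((v-v))-v-R-R   [R → v]
((v-v))-v-R-R ⇒ ((v-v))-v-v-R   [R → v]
((v-v))-v-v-R ⇒ ((v-v))-v-v-v   [R → v]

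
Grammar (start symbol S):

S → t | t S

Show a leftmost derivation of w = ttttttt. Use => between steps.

S => tS   [S → t S]
tS => ttS   [S → t S]
ttS => tttS   [S → t S]
tttS => ttttS   [S → t S]
ttttS => tttttS   [S → t S]
tttttS => ttttttS   [S → t S]
ttttttS => ttttttt   [S → t]

S => tS => ttS => tttS => ttttS => tttttS => ttttttS => ttttttt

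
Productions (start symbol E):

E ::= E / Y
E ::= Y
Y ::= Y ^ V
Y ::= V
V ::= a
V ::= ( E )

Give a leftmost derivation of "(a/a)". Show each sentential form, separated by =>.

E => Y => V => (E) => (E/Y) => (Y/Y) => (V/Y) => (a/Y) => (a/V) => (a/a)

E => Y   [E ::= Y]
Y => V   [Y ::= V]
V => (E)   [V ::= ( E )]
(E) => (E/Y)   [E ::= E / Y]
(E/Y) => (Y/Y)   [E ::= Y]
(Y/Y) => (V/Y)   [Y ::= V]
(V/Y) => (a/Y)   [V ::= a]
(a/Y) => (a/V)   [Y ::= V]
(a/V) => (a/a)   [V ::= a]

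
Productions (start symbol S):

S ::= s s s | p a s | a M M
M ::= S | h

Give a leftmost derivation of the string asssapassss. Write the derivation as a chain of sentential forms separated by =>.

S=>aMM=>aSM=>asssM=>asssS=>asssaMM=>asssaSM=>asssapasM=>asssapasS=>asssapassss

S => aMM   [S ::= a M M]
aMM => aSM   [M ::= S]
aSM => asssM   [S ::= s s s]
asssM => asssS   [M ::= S]
asssS => asssaMM   [S ::= a M M]
asssaMM => asssaSM   [M ::= S]
asssaSM => asssapasM   [S ::= p a s]
asssapasM => asssapasS   [M ::= S]
asssapasS => asssapassss   [S ::= s s s]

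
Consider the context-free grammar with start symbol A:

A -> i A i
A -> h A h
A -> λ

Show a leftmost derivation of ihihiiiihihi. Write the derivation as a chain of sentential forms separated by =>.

A => iAi => ihAhi => ihiAihi => ihihAhihi => ihihiAihihi => ihihiiAiihihi => ihihiiiihihi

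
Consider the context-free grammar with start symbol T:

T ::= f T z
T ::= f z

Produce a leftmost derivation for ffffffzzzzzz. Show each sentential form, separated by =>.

T => fTz   [T ::= f T z]
fTz => ffTzz   [T ::= f T z]
ffTzz => fffTzzz   [T ::= f T z]
fffTzzz => ffffTzzzz   [T ::= f T z]
ffffTzzzz => fffffTzzzzz   [T ::= f T z]
fffffTzzzzz => ffffffzzzzzz   [T ::= f z]

T => fTz => ffTzz => fffTzzz => ffffTzzzz => fffffTzzzzz => ffffffzzzzzz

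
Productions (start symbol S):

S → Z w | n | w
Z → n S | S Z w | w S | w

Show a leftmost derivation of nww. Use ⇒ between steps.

S⇒Zw⇒nSw⇒nww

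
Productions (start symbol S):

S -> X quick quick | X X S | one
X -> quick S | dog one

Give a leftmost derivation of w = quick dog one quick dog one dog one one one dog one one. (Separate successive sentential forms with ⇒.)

S ⇒ X X S ⇒ quick S X S ⇒ quick X X S X S ⇒ quick dog one X S X S ⇒ quick dog one quick S S X S ⇒ quick dog one quick X X S S X S ⇒ quick dog one quick dog one X S S X S ⇒ quick dog one quick dog one dog one S S X S ⇒ quick dog one quick dog one dog one one S X S ⇒ quick dog one quick dog one dog one one one X S ⇒ quick dog one quick dog one dog one one one dog one S ⇒ quick dog one quick dog one dog one one one dog one one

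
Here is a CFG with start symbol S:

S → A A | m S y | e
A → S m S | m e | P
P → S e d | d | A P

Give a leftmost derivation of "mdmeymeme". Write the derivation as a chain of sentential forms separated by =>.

S => AA => SmSA => mSymSA => mAAymSA => mPAymSA => mdAymSA => mdmeymSA => mdmeymeA => mdmeymeme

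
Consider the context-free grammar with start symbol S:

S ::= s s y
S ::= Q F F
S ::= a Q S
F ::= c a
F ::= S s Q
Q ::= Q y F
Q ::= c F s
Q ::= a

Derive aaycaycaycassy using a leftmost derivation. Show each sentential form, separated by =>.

S=>aQS=>aQyFS=>aQyFyFS=>aQyFyFyFS=>aayFyFyFS=>aaycayFyFS=>aaycaycayFS=>aaycaycaycaS=>aaycaycaycassy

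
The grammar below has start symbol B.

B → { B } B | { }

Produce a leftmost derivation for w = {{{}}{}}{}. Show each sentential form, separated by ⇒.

B⇒{B}B⇒{{B}B}B⇒{{{}}B}B⇒{{{}}{}}B⇒{{{}}{}}{}

B ⇒ {B}B   [B → { B } B]
{B}B ⇒ {{B}B}B   [B → { B } B]
{{B}B}B ⇒ {{{}}B}B   [B → { }]
{{{}}B}B ⇒ {{{}}{}}B   [B → { }]
{{{}}{}}B ⇒ {{{}}{}}{}   [B → { }]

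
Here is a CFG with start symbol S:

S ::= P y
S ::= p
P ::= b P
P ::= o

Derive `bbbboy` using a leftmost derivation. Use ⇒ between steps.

S⇒Py⇒bPy⇒bbPy⇒bbbPy⇒bbbbPy⇒bbbboy

S ⇒ Py   [S ::= P y]
Py ⇒ bPy   [P ::= b P]
bPy ⇒ bbPy   [P ::= b P]
bbPy ⇒ bbbPy   [P ::= b P]
bbbPy ⇒ bbbbPy   [P ::= b P]
bbbbPy ⇒ bbbboy   [P ::= o]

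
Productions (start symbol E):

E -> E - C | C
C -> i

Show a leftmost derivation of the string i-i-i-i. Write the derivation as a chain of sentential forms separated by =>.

E => E-C   [E -> E - C]
E-C => E-C-C   [E -> E - C]
E-C-C => E-C-C-C   [E -> E - C]
E-C-C-C => C-C-C-C   [E -> C]
C-C-C-C => i-C-C-C   [C -> i]
i-C-C-C => i-i-C-C   [C -> i]
i-i-C-C => i-i-i-C   [C -> i]
i-i-i-C => i-i-i-i   [C -> i]

E => E-C => E-C-C => E-C-C-C => C-C-C-C => i-C-C-C => i-i-C-C => i-i-i-C => i-i-i-i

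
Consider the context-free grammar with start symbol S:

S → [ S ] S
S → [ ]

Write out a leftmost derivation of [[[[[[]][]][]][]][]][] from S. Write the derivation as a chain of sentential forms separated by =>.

S => [S]S => [[S]S]S => [[[S]S]S]S => [[[[S]S]S]S]S => [[[[[S]S]S]S]S]S => [[[[[[]]S]S]S]S]S => [[[[[[]][]]S]S]S]S => [[[[[[]][]][]]S]S]S => [[[[[[]][]][]][]]S]S => [[[[[[]][]][]][]][]]S => [[[[[[]][]][]][]][]][]

S => [S]S   [S → [ S ] S]
[S]S => [[S]S]S   [S → [ S ] S]
[[S]S]S => [[[S]S]S]S   [S → [ S ] S]
[[[S]S]S]S => [[[[S]S]S]S]S   [S → [ S ] S]
[[[[S]S]S]S]S => [[[[[S]S]S]S]S]S   [S → [ S ] S]
[[[[[S]S]S]S]S]S => [[[[[[]]S]S]S]S]S   [S → [ ]]
[[[[[[]]S]S]S]S]S => [[[[[[]][]]S]S]S]S   [S → [ ]]
[[[[[[]][]]S]S]S]S => [[[[[[]][]][]]S]S]S   [S → [ ]]
[[[[[[]][]][]]S]S]S => [[[[[[]][]][]][]]S]S   [S → [ ]]
[[[[[[]][]][]][]]S]S => [[[[[[]][]][]][]][]]S   [S → [ ]]
[[[[[[]][]][]][]][]]S => [[[[[[]][]][]][]][]][]   [S → [ ]]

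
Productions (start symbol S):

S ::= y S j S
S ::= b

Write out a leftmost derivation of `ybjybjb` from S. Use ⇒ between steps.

S⇒ySjS⇒ybjS⇒ybjySjS⇒ybjybjS⇒ybjybjb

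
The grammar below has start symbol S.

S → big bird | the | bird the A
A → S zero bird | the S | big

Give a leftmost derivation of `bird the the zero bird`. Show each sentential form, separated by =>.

S => bird the A => bird the S zero bird => bird the the zero bird

S => bird the A   [S → bird the A]
bird the A => bird the S zero bird   [A → S zero bird]
bird the S zero bird => bird the the zero bird   [S → the]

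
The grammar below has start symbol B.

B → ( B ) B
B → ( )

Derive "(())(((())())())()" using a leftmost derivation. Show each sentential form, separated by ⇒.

B ⇒ (B)B ⇒ (())B ⇒ (())(B)B ⇒ (())((B)B)B ⇒ (())(((B)B)B)B ⇒ (())(((())B)B)B ⇒ (())(((())())B)B ⇒ (())(((())())())B ⇒ (())(((())())())()

B ⇒ (B)B   [B → ( B ) B]
(B)B ⇒ (())B   [B → ( )]
(())B ⇒ (())(B)B   [B → ( B ) B]
(())(B)B ⇒ (())((B)B)B   [B → ( B ) B]
(())((B)B)B ⇒ (())(((B)B)B)B   [B → ( B ) B]
(())(((B)B)B)B ⇒ (())(((())B)B)B   [B → ( )]
(())(((())B)B)B ⇒ (())(((())())B)B   [B → ( )]
(())(((())())B)B ⇒ (())(((())())())B   [B → ( )]
(())(((())())())B ⇒ (())(((())())())()   [B → ( )]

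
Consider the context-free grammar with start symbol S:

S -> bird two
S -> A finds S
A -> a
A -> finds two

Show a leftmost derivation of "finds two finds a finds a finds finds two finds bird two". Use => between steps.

S => A finds S => finds two finds S => finds two finds A finds S => finds two finds a finds S => finds two finds a finds A finds S => finds two finds a finds a finds S => finds two finds a finds a finds A finds S => finds two finds a finds a finds finds two finds S => finds two finds a finds a finds finds two finds bird two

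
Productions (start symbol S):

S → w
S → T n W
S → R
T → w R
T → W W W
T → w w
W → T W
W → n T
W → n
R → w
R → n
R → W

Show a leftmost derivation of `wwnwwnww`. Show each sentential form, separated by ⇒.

S ⇒ TnW   [S → T n W]
TnW ⇒ wRnW   [T → w R]
wRnW ⇒ wwnW   [R → w]
wwnW ⇒ wwnTW   [W → T W]
wwnTW ⇒ wwnwRW   [T → w R]
wwnwRW ⇒ wwnwwW   [R → w]
wwnwwW ⇒ wwnwwnT   [W → n T]
wwnwwnT ⇒ wwnwwnww   [T → w w]

S ⇒ TnW ⇒ wRnW ⇒ wwnW ⇒ wwnTW ⇒ wwnwRW ⇒ wwnwwW ⇒ wwnwwnT ⇒ wwnwwnww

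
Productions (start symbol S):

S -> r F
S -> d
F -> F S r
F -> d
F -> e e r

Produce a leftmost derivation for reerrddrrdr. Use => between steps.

S => rF => rFSr => rFSrSr => reerSrSr => reerrFrSr => reerrFSrrSr => reerrdSrrSr => reerrddrrSr => reerrddrrdr

S => rF   [S -> r F]
rF => rFSr   [F -> F S r]
rFSr => rFSrSr   [F -> F S r]
rFSrSr => reerSrSr   [F -> e e r]
reerSrSr => reerrFrSr   [S -> r F]
reerrFrSr => reerrFSrrSr   [F -> F S r]
reerrFSrrSr => reerrdSrrSr   [F -> d]
reerrdSrrSr => reerrddrrSr   [S -> d]
reerrddrrSr => reerrddrrdr   [S -> d]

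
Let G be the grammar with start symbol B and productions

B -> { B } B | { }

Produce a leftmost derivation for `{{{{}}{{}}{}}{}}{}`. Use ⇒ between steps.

B ⇒ {B}B ⇒ {{B}B}B ⇒ {{{B}B}B}B ⇒ {{{{}}B}B}B ⇒ {{{{}}{B}B}B}B ⇒ {{{{}}{{}}B}B}B ⇒ {{{{}}{{}}{}}B}B ⇒ {{{{}}{{}}{}}{}}B ⇒ {{{{}}{{}}{}}{}}{}

B ⇒ {B}B   [B -> { B } B]
{B}B ⇒ {{B}B}B   [B -> { B } B]
{{B}B}B ⇒ {{{B}B}B}B   [B -> { B } B]
{{{B}B}B}B ⇒ {{{{}}B}B}B   [B -> { }]
{{{{}}B}B}B ⇒ {{{{}}{B}B}B}B   [B -> { B } B]
{{{{}}{B}B}B}B ⇒ {{{{}}{{}}B}B}B   [B -> { }]
{{{{}}{{}}B}B}B ⇒ {{{{}}{{}}{}}B}B   [B -> { }]
{{{{}}{{}}{}}B}B ⇒ {{{{}}{{}}{}}{}}B   [B -> { }]
{{{{}}{{}}{}}{}}B ⇒ {{{{}}{{}}{}}{}}{}   [B -> { }]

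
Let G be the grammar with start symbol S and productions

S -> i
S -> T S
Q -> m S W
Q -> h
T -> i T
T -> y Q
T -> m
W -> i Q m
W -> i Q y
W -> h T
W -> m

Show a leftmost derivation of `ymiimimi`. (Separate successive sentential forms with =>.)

S=>TS=>yQS=>ymSWS=>ymTSWS=>ymiTSWS=>ymiiTSWS=>ymiimSWS=>ymiimiWS=>ymiimimS=>ymiimimi

S => TS   [S -> T S]
TS => yQS   [T -> y Q]
yQS => ymSWS   [Q -> m S W]
ymSWS => ymTSWS   [S -> T S]
ymTSWS => ymiTSWS   [T -> i T]
ymiTSWS => ymiiTSWS   [T -> i T]
ymiiTSWS => ymiimSWS   [T -> m]
ymiimSWS => ymiimiWS   [S -> i]
ymiimiWS => ymiimimS   [W -> m]
ymiimimS => ymiimimi   [S -> i]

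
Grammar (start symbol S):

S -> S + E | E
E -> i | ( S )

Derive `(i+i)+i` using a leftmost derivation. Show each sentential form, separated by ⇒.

S ⇒ S+E   [S -> S + E]
S+E ⇒ E+E   [S -> E]
E+E ⇒ (S)+E   [E -> ( S )]
(S)+E ⇒ (S+E)+E   [S -> S + E]
(S+E)+E ⇒ (E+E)+E   [S -> E]
(E+E)+E ⇒ (i+E)+E   [E -> i]
(i+E)+E ⇒ (i+i)+E   [E -> i]
(i+i)+E ⇒ (i+i)+i   [E -> i]

S ⇒ S+E ⇒ E+E ⇒ (S)+E ⇒ (S+E)+E ⇒ (E+E)+E ⇒ (i+E)+E ⇒ (i+i)+E ⇒ (i+i)+i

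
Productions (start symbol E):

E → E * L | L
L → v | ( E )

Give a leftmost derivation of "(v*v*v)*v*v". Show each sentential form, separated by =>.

E => E*L   [E → E * L]
E*L => E*L*L   [E → E * L]
E*L*L => L*L*L   [E → L]
L*L*L => (E)*L*L   [L → ( E )]
(E)*L*L => (E*L)*L*L   [E → E * L]
(E*L)*L*L => (E*L*L)*L*L   [E → E * L]
(E*L*L)*L*L => (L*L*L)*L*L   [E → L]
(L*L*L)*L*L => (v*L*L)*L*L   [L → v]
(v*L*L)*L*L => (v*v*L)*L*L   [L → v]
(v*v*L)*L*L => (v*v*v)*L*L   [L → v]
(v*v*v)*L*L => (v*v*v)*v*L   [L → v]
(v*v*v)*v*L => (v*v*v)*v*v   [L → v]

E => E*L => E*L*L => L*L*L => (E)*L*L => (E*L)*L*L => (E*L*L)*L*L => (L*L*L)*L*L => (v*L*L)*L*L => (v*v*L)*L*L => (v*v*v)*L*L => (v*v*v)*v*L => (v*v*v)*v*v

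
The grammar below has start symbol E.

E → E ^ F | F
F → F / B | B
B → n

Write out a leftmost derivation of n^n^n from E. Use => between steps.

E => E^F   [E → E ^ F]
E^F => E^F^F   [E → E ^ F]
E^F^F => F^F^F   [E → F]
F^F^F => B^F^F   [F → B]
B^F^F => n^F^F   [B → n]
n^F^F => n^B^F   [F → B]
n^B^F => n^n^F   [B → n]
n^n^F => n^n^B   [F → B]
n^n^B => n^n^n   [B → n]

E=>E^F=>E^F^F=>F^F^F=>B^F^F=>n^F^F=>n^B^F=>n^n^F=>n^n^B=>n^n^n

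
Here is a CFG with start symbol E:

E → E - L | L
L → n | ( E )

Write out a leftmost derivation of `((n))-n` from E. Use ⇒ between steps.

E ⇒ E-L ⇒ L-L ⇒ (E)-L ⇒ (L)-L ⇒ ((E))-L ⇒ ((L))-L ⇒ ((n))-L ⇒ ((n))-n

E ⇒ E-L   [E → E - L]
E-L ⇒ L-L   [E → L]
L-L ⇒ (E)-L   [L → ( E )]
(E)-L ⇒ (L)-L   [E → L]
(L)-L ⇒ ((E))-L   [L → ( E )]
((E))-L ⇒ ((L))-L   [E → L]
((L))-L ⇒ ((n))-L   [L → n]
((n))-L ⇒ ((n))-n   [L → n]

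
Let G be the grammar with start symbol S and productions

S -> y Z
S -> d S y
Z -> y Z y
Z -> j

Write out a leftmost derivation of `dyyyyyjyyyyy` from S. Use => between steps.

S => dSy   [S -> d S y]
dSy => dyZy   [S -> y Z]
dyZy => dyyZyy   [Z -> y Z y]
dyyZyy => dyyyZyyy   [Z -> y Z y]
dyyyZyyy => dyyyyZyyyy   [Z -> y Z y]
dyyyyZyyyy => dyyyyyZyyyyy   [Z -> y Z y]
dyyyyyZyyyyy => dyyyyyjyyyyy   [Z -> j]

S=>dSy=>dyZy=>dyyZyy=>dyyyZyyy=>dyyyyZyyyy=>dyyyyyZyyyyy=>dyyyyyjyyyyy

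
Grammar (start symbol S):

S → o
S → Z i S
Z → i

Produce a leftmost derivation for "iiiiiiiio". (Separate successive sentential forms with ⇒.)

S⇒ZiS⇒iiS⇒iiZiS⇒iiiiS⇒iiiiZiS⇒iiiiiiS⇒iiiiiiZiS⇒iiiiiiiiS⇒iiiiiiiio

S ⇒ ZiS   [S → Z i S]
ZiS ⇒ iiS   [Z → i]
iiS ⇒ iiZiS   [S → Z i S]
iiZiS ⇒ iiiiS   [Z → i]
iiiiS ⇒ iiiiZiS   [S → Z i S]
iiiiZiS ⇒ iiiiiiS   [Z → i]
iiiiiiS ⇒ iiiiiiZiS   [S → Z i S]
iiiiiiZiS ⇒ iiiiiiiiS   [Z → i]
iiiiiiiiS ⇒ iiiiiiiio   [S → o]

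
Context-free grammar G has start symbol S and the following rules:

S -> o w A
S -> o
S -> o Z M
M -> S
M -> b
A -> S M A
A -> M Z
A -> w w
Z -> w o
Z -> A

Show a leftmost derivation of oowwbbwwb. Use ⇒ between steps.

S ⇒ oZM ⇒ oAM ⇒ oSMAM ⇒ ooZMMAM ⇒ ooAMMAM ⇒ oowwMMAM ⇒ oowwbMAM ⇒ oowwbbAM ⇒ oowwbbwwM ⇒ oowwbbwwb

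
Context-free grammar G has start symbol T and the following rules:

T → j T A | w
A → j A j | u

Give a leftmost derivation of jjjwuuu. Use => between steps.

T => jTA   [T → j T A]
jTA => jjTAA   [T → j T A]
jjTAA => jjjTAAA   [T → j T A]
jjjTAAA => jjjwAAA   [T → w]
jjjwAAA => jjjwuAA   [A → u]
jjjwuAA => jjjwuuA   [A → u]
jjjwuuA => jjjwuuu   [A → u]

T => jTA => jjTAA => jjjTAAA => jjjwAAA => jjjwuAA => jjjwuuA => jjjwuuu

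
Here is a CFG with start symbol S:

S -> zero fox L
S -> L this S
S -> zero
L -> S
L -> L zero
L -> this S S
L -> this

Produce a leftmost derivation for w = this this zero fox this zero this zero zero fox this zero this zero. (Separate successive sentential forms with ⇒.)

S ⇒ L this S   [S -> L this S]
L this S ⇒ L zero this S   [L -> L zero]
L zero this S ⇒ this S S zero this S   [L -> this S S]
this S S zero this S ⇒ this L this S S zero this S   [S -> L this S]
this L this S S zero this S ⇒ this this S S this S S zero this S   [L -> this S S]
this this S S this S S zero this S ⇒ this this zero fox L S this S S zero this S   [S -> zero fox L]
this this zero fox L S this S S zero this S ⇒ this this zero fox this S this S S zero this S   [L -> this]
this this zero fox this S this S S zero this S ⇒ this this zero fox this zero this S S zero this S   [S -> zero]
this this zero fox this zero this S S zero this S ⇒ this this zero fox this zero this zero S zero this S   [S -> zero]
this this zero fox this zero this zero S zero this S ⇒ this this zero fox this zero this zero zero fox L zero this S   [S -> zero fox L]
this this zero fox this zero this zero zero fox L zero this S ⇒ this this zero fox this zero this zero zero fox this zero this S   [L -> this]
this this zero fox this zero this zero zero fox this zero this S ⇒ this this zero fox this zero this zero zero fox this zero this zero   [S -> zero]

S ⇒ L this S ⇒ L zero this S ⇒ this S S zero this S ⇒ this L this S S zero this S ⇒ this this S S this S S zero this S ⇒ this this zero fox L S this S S zero this S ⇒ this this zero fox this S this S S zero this S ⇒ this this zero fox this zero this S S zero this S ⇒ this this zero fox this zero this zero S zero this S ⇒ this this zero fox this zero this zero zero fox L zero this S ⇒ this this zero fox this zero this zero zero fox this zero this S ⇒ this this zero fox this zero this zero zero fox this zero this zero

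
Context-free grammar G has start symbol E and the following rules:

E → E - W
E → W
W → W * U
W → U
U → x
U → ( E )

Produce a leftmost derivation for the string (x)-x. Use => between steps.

E => E-W => W-W => U-W => (E)-W => (W)-W => (U)-W => (x)-W => (x)-U => (x)-x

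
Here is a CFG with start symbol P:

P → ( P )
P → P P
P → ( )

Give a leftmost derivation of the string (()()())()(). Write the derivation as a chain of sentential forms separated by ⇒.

P ⇒ PP ⇒ PPP ⇒ (P)PP ⇒ (PP)PP ⇒ (()P)PP ⇒ (()PP)PP ⇒ (()()P)PP ⇒ (()()())PP ⇒ (()()())()P ⇒ (()()())()()

P ⇒ PP   [P → P P]
PP ⇒ PPP   [P → P P]
PPP ⇒ (P)PP   [P → ( P )]
(P)PP ⇒ (PP)PP   [P → P P]
(PP)PP ⇒ (()P)PP   [P → ( )]
(()P)PP ⇒ (()PP)PP   [P → P P]
(()PP)PP ⇒ (()()P)PP   [P → ( )]
(()()P)PP ⇒ (()()())PP   [P → ( )]
(()()())PP ⇒ (()()())()P   [P → ( )]
(()()())()P ⇒ (()()())()()   [P → ( )]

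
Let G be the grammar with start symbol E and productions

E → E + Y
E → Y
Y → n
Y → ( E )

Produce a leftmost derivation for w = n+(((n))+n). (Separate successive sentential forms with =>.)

E => E+Y => Y+Y => n+Y => n+(E) => n+(E+Y) => n+(Y+Y) => n+((E)+Y) => n+((Y)+Y) => n+(((E))+Y) => n+(((Y))+Y) => n+(((n))+Y) => n+(((n))+n)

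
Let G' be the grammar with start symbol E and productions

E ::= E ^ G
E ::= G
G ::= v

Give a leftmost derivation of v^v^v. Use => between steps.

E=>E^G=>E^G^G=>G^G^G=>v^G^G=>v^v^G=>v^v^v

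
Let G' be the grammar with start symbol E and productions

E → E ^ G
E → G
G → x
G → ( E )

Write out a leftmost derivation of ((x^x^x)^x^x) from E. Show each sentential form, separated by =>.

E => G => (E) => (E^G) => (E^G^G) => (G^G^G) => ((E)^G^G) => ((E^G)^G^G) => ((E^G^G)^G^G) => ((G^G^G)^G^G) => ((x^G^G)^G^G) => ((x^x^G)^G^G) => ((x^x^x)^G^G) => ((x^x^x)^x^G) => ((x^x^x)^x^x)

E => G   [E → G]
G => (E)   [G → ( E )]
(E) => (E^G)   [E → E ^ G]
(E^G) => (E^G^G)   [E → E ^ G]
(E^G^G) => (G^G^G)   [E → G]
(G^G^G) => ((E)^G^G)   [G → ( E )]
((E)^G^G) => ((E^G)^G^G)   [E → E ^ G]
((E^G)^G^G) => ((E^G^G)^G^G)   [E → E ^ G]
((E^G^G)^G^G) => ((G^G^G)^G^G)   [E → G]
((G^G^G)^G^G) => ((x^G^G)^G^G)   [G → x]
((x^G^G)^G^G) => ((x^x^G)^G^G)   [G → x]
((x^x^G)^G^G) => ((x^x^x)^G^G)   [G → x]
((x^x^x)^G^G) => ((x^x^x)^x^G)   [G → x]
((x^x^x)^x^G) => ((x^x^x)^x^x)   [G → x]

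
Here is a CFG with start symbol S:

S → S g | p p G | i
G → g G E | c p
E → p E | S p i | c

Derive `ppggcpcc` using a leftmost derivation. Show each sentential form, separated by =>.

S => ppG   [S → p p G]
ppG => ppgGE   [G → g G E]
ppgGE => ppggGEE   [G → g G E]
ppggGEE => ppggcpEE   [G → c p]
ppggcpEE => ppggcpcE   [E → c]
ppggcpcE => ppggcpcc   [E → c]

S => ppG => ppgGE => ppggGEE => ppggcpEE => ppggcpcE => ppggcpcc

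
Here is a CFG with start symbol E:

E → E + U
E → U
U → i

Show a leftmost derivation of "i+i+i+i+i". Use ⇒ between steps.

E ⇒ E+U   [E → E + U]
E+U ⇒ E+U+U   [E → E + U]
E+U+U ⇒ E+U+U+U   [E → E + U]
E+U+U+U ⇒ E+U+U+U+U   [E → E + U]
E+U+U+U+U ⇒ U+U+U+U+U   [E → U]
U+U+U+U+U ⇒ i+U+U+U+U   [U → i]
i+U+U+U+U ⇒ i+i+U+U+U   [U → i]
i+i+U+U+U ⇒ i+i+i+U+U   [U → i]
i+i+i+U+U ⇒ i+i+i+i+U   [U → i]
i+i+i+i+U ⇒ i+i+i+i+i   [U → i]

E ⇒ E+U ⇒ E+U+U ⇒ E+U+U+U ⇒ E+U+U+U+U ⇒ U+U+U+U+U ⇒ i+U+U+U+U ⇒ i+i+U+U+U ⇒ i+i+i+U+U ⇒ i+i+i+i+U ⇒ i+i+i+i+i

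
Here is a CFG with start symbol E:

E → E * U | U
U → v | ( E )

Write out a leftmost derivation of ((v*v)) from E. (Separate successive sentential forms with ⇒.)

E ⇒ U ⇒ (E) ⇒ (U) ⇒ ((E)) ⇒ ((E*U)) ⇒ ((U*U)) ⇒ ((v*U)) ⇒ ((v*v))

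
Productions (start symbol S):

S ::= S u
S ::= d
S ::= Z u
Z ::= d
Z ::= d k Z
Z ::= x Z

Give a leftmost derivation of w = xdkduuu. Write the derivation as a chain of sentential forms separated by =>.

S => Su   [S ::= S u]
Su => Suu   [S ::= S u]
Suu => Zuuu   [S ::= Z u]
Zuuu => xZuuu   [Z ::= x Z]
xZuuu => xdkZuuu   [Z ::= d k Z]
xdkZuuu => xdkduuu   [Z ::= d]

S => Su => Suu => Zuuu => xZuuu => xdkZuuu => xdkduuu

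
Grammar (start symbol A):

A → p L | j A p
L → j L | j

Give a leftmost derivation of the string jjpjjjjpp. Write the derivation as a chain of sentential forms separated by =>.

A => jAp => jjApp => jjpLpp => jjpjLpp => jjpjjLpp => jjpjjjLpp => jjpjjjjpp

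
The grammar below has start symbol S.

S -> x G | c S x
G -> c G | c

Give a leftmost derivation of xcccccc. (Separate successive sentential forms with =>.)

S => xG   [S -> x G]
xG => xcG   [G -> c G]
xcG => xccG   [G -> c G]
xccG => xcccG   [G -> c G]
xcccG => xccccG   [G -> c G]
xccccG => xcccccG   [G -> c G]
xcccccG => xcccccc   [G -> c]

S => xG => xcG => xccG => xcccG => xccccG => xcccccG => xcccccc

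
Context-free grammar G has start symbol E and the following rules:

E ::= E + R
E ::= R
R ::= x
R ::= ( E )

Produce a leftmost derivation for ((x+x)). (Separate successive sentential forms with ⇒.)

E⇒R⇒(E)⇒(R)⇒((E))⇒((E+R))⇒((R+R))⇒((x+R))⇒((x+x))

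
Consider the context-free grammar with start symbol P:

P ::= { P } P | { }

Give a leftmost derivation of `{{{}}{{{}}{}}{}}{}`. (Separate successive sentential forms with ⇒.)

P ⇒ {P}P ⇒ {{P}P}P ⇒ {{{}}P}P ⇒ {{{}}{P}P}P ⇒ {{{}}{{P}P}P}P ⇒ {{{}}{{{}}P}P}P ⇒ {{{}}{{{}}{}}P}P ⇒ {{{}}{{{}}{}}{}}P ⇒ {{{}}{{{}}{}}{}}{}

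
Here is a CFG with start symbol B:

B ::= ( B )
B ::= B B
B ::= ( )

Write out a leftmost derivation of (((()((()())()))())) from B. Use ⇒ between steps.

B⇒(B)⇒((B))⇒((BB))⇒(((B)B))⇒(((BB)B))⇒(((()B)B))⇒(((()(B))B))⇒(((()(BB))B))⇒(((()((B)B))B))⇒(((()((BB)B))B))⇒(((()((()B)B))B))⇒(((()((()())B))B))⇒(((()((()())()))B))⇒(((()((()())()))()))

B ⇒ (B)   [B ::= ( B )]
(B) ⇒ ((B))   [B ::= ( B )]
((B)) ⇒ ((BB))   [B ::= B B]
((BB)) ⇒ (((B)B))   [B ::= ( B )]
(((B)B)) ⇒ (((BB)B))   [B ::= B B]
(((BB)B)) ⇒ (((()B)B))   [B ::= ( )]
(((()B)B)) ⇒ (((()(B))B))   [B ::= ( B )]
(((()(B))B)) ⇒ (((()(BB))B))   [B ::= B B]
(((()(BB))B)) ⇒ (((()((B)B))B))   [B ::= ( B )]
(((()((B)B))B)) ⇒ (((()((BB)B))B))   [B ::= B B]
(((()((BB)B))B)) ⇒ (((()((()B)B))B))   [B ::= ( )]
(((()((()B)B))B)) ⇒ (((()((()())B))B))   [B ::= ( )]
(((()((()())B))B)) ⇒ (((()((()())()))B))   [B ::= ( )]
(((()((()())()))B)) ⇒ (((()((()())()))()))   [B ::= ( )]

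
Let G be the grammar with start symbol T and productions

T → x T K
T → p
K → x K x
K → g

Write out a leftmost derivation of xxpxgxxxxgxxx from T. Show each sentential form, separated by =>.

T => xTK => xxTKK => xxpKK => xxpxKxK => xxpxgxK => xxpxgxxKx => xxpxgxxxKxx => xxpxgxxxxKxxx => xxpxgxxxxgxxx

T => xTK   [T → x T K]
xTK => xxTKK   [T → x T K]
xxTKK => xxpKK   [T → p]
xxpKK => xxpxKxK   [K → x K x]
xxpxKxK => xxpxgxK   [K → g]
xxpxgxK => xxpxgxxKx   [K → x K x]
xxpxgxxKx => xxpxgxxxKxx   [K → x K x]
xxpxgxxxKxx => xxpxgxxxxKxxx   [K → x K x]
xxpxgxxxxKxxx => xxpxgxxxxgxxx   [K → g]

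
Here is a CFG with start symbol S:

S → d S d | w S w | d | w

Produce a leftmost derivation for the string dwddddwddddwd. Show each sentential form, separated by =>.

S => dSd   [S → d S d]
dSd => dwSwd   [S → w S w]
dwSwd => dwdSdwd   [S → d S d]
dwdSdwd => dwddSddwd   [S → d S d]
dwddSddwd => dwdddSdddwd   [S → d S d]
dwdddSdddwd => dwddddSddddwd   [S → d S d]
dwddddSddddwd => dwddddwddddwd   [S → w]

S => dSd => dwSwd => dwdSdwd => dwddSddwd => dwdddSdddwd => dwddddSddddwd => dwddddwddddwd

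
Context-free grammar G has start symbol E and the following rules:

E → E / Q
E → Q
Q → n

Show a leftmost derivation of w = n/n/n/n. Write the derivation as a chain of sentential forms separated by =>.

E => E/Q => E/Q/Q => E/Q/Q/Q => Q/Q/Q/Q => n/Q/Q/Q => n/n/Q/Q => n/n/n/Q => n/n/n/n

E => E/Q   [E → E / Q]
E/Q => E/Q/Q   [E → E / Q]
E/Q/Q => E/Q/Q/Q   [E → E / Q]
E/Q/Q/Q => Q/Q/Q/Q   [E → Q]
Q/Q/Q/Q => n/Q/Q/Q   [Q → n]
n/Q/Q/Q => n/n/Q/Q   [Q → n]
n/n/Q/Q => n/n/n/Q   [Q → n]
n/n/n/Q => n/n/n/n   [Q → n]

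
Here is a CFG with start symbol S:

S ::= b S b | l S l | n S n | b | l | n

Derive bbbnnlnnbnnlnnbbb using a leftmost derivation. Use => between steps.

S => bSb   [S ::= b S b]
bSb => bbSbb   [S ::= b S b]
bbSbb => bbbSbbb   [S ::= b S b]
bbbSbbb => bbbnSnbbb   [S ::= n S n]
bbbnSnbbb => bbbnnSnnbbb   [S ::= n S n]
bbbnnSnnbbb => bbbnnlSlnnbbb   [S ::= l S l]
bbbnnlSlnnbbb => bbbnnlnSnlnnbbb   [S ::= n S n]
bbbnnlnSnlnnbbb => bbbnnlnnSnnlnnbbb   [S ::= n S n]
bbbnnlnnSnnlnnbbb => bbbnnlnnbnnlnnbbb   [S ::= b]

S => bSb => bbSbb => bbbSbbb => bbbnSnbbb => bbbnnSnnbbb => bbbnnlSlnnbbb => bbbnnlnSnlnnbbb => bbbnnlnnSnnlnnbbb => bbbnnlnnbnnlnnbbb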